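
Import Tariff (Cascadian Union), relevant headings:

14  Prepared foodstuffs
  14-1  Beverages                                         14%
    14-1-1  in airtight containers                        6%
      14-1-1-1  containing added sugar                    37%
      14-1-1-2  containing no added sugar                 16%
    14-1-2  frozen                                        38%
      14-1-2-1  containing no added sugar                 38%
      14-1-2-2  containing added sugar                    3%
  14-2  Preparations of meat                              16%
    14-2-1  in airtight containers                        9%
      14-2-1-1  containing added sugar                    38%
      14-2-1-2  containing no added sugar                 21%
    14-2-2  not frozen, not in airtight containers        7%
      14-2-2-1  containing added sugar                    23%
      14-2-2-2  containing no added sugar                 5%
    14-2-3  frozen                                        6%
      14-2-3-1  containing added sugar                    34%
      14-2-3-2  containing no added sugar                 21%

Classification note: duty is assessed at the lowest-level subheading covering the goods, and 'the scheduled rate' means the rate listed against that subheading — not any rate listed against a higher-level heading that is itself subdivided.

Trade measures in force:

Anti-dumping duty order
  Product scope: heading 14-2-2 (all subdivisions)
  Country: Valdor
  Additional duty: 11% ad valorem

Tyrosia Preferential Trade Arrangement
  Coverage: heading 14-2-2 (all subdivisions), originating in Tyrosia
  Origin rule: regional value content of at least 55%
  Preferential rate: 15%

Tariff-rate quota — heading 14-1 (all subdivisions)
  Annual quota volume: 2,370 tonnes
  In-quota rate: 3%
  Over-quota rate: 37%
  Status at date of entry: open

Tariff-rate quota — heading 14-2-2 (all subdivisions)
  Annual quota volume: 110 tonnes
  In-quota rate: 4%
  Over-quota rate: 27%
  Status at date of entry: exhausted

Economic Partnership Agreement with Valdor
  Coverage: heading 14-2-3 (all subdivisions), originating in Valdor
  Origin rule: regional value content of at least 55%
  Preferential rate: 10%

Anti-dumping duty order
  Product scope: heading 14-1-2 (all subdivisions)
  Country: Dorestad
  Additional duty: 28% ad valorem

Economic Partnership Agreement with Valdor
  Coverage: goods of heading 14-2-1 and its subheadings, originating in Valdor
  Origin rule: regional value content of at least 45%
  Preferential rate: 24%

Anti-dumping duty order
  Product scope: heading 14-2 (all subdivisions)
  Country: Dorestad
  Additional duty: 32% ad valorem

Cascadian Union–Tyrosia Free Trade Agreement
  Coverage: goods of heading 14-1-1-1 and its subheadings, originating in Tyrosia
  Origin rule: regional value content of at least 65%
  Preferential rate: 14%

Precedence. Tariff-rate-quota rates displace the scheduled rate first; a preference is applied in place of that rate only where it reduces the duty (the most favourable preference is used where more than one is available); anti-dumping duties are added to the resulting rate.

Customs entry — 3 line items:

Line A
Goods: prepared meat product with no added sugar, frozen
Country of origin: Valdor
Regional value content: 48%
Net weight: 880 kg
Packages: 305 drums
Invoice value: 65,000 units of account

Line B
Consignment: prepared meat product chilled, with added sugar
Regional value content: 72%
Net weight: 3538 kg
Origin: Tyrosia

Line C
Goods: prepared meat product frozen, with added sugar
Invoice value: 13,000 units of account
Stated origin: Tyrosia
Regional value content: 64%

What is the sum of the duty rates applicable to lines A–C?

70%

Line A: prepared meat product → 14-2; frozen → 14-2-3; with no added sugar → 14-2-3-2. Scheduled 21%. Valdor agreement on 14-2-3: RVC < 55%; Valdor agreement on 14-2-1: 14-2-3-2 not covered. → 21%.
Line B: prepared meat product → 14-2; chilled → 14-2-2; with added sugar → 14-2-2-1. Scheduled 23%. quota on 14-2-2 exhausted → over-quota 27%; Tyrosia agreement on 14-2-2: RVC ≥ 55% → 15% available; Tyrosia agreement on 14-1-1-1: 14-2-2-1 not covered; preferential 15%. → 15%.
Line C: prepared meat product → 14-2; frozen → 14-2-3; with added sugar → 14-2-3-1. Scheduled 34%. Tyrosia agreement on 14-2-2: 14-2-3-1 not covered; Tyrosia agreement on 14-1-1-1: 14-2-3-1 not covered. → 34%.
Sum: 21% + 15% + 34% = 70%.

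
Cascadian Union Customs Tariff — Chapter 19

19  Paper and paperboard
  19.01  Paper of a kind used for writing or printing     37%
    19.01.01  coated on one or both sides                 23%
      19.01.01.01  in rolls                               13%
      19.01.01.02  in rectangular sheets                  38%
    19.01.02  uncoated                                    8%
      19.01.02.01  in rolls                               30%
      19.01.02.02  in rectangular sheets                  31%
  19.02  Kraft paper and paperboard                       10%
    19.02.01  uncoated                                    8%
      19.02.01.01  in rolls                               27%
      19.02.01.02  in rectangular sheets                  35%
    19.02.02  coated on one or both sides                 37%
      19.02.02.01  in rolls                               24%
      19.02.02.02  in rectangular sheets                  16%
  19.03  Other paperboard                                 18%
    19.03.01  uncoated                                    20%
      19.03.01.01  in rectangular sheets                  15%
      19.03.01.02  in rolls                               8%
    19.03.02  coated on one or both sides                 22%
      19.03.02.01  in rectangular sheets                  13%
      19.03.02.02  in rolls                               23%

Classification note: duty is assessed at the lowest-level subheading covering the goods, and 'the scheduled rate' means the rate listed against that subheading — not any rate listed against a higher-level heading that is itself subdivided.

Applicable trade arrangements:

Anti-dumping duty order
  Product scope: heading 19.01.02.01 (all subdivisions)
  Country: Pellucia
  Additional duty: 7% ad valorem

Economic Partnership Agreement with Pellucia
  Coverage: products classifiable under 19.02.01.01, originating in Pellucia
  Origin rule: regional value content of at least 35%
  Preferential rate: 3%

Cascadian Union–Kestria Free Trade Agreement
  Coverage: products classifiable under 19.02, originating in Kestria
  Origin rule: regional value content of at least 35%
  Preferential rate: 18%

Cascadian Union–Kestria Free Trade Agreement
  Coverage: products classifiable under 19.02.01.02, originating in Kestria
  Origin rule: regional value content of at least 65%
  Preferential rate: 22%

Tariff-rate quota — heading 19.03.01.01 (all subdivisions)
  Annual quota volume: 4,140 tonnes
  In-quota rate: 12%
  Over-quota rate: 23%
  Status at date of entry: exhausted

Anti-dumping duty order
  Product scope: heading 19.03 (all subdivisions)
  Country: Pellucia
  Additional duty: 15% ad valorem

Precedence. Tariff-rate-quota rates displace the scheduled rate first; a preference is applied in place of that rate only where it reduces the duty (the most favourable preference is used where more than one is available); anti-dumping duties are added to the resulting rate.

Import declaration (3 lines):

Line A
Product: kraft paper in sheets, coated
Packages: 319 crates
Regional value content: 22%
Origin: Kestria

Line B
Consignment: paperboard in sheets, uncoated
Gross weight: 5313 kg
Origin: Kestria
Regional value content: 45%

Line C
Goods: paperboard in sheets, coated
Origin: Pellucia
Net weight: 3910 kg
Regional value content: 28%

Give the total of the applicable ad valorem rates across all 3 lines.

Line A: kraft paper → 19.02; coated → 19.02.02; in sheets → 19.02.02.02. Scheduled 16%. Kestria agreement on 19.02: RVC < 35%; Kestria agreement on 19.02.01.02: 19.02.02.02 not covered. → 16%.
Line B: paperboard → 19.03; uncoated → 19.03.01; in sheets → 19.03.01.01. Scheduled 15%. quota on 19.03.01.01 exhausted → over-quota 23%; Kestria agreement on 19.02: 19.03.01.01 not covered; Kestria agreement on 19.02.01.02: 19.03.01.01 not covered. → 23%.
Line C: paperboard → 19.03; coated → 19.03.02; in sheets → 19.03.02.01. Scheduled 13%. Pellucia agreement on 19.02.01.01: 19.03.02.01 not covered; anti-dumping (Pellucia, 19.03): +15%; total 13% + 15% = 28%. → 28%.
Sum: 16% + 23% + 28% = 67%.

67%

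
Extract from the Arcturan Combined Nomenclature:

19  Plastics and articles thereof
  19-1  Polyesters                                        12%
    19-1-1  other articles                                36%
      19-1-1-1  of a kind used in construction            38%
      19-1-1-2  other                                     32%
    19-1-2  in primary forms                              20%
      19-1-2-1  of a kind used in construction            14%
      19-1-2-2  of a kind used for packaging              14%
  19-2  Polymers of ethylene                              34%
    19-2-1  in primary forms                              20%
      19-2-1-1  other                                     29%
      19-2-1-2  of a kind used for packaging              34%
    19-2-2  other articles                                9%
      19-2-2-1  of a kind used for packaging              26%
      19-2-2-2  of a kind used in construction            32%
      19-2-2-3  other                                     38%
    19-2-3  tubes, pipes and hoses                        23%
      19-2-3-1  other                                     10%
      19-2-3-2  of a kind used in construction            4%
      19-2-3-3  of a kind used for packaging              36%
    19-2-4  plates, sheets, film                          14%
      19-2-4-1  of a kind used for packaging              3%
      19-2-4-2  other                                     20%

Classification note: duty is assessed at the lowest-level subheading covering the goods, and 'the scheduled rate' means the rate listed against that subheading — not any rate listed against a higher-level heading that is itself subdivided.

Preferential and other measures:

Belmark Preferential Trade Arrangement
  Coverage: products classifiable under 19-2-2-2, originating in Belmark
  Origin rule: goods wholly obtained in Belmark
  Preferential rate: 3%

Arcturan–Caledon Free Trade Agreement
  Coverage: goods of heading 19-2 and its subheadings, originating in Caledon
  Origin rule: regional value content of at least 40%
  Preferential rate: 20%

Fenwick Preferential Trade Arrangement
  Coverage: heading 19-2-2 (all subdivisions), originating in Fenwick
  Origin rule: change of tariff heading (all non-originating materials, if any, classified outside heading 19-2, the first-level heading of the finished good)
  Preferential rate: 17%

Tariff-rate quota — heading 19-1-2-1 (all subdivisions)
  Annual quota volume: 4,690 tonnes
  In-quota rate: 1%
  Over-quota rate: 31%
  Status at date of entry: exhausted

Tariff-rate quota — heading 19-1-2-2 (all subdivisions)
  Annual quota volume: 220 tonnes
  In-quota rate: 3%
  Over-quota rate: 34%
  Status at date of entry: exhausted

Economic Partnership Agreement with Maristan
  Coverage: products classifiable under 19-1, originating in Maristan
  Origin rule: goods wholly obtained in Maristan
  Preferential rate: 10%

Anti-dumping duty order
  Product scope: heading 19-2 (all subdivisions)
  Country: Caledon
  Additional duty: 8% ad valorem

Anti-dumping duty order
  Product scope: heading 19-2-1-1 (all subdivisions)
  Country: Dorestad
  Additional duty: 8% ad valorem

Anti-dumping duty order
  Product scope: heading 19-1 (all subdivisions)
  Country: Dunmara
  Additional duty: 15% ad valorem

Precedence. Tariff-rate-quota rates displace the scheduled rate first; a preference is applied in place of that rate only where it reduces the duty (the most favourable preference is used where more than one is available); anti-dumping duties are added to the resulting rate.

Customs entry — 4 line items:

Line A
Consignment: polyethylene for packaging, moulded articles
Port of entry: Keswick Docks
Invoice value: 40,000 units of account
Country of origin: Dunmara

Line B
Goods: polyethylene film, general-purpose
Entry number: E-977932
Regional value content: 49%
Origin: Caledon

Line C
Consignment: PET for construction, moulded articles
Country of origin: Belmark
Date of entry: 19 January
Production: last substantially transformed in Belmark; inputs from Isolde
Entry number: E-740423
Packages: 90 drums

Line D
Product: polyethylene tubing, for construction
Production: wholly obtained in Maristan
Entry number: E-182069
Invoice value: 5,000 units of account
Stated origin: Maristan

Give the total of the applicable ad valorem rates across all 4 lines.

96%

Line A: polyethylene → 19-2; moulded articles → 19-2-2; for packaging → 19-2-2-1. Scheduled 26%. No special measure applies. → 26%.
Line B: polyethylene → 19-2; film → 19-2-4; general-purpose → 19-2-4-2. Scheduled 20%. Caledon agreement on 19-2: RVC ≥ 40% → 20% available; preference 20% not lower than 20% → no reduction; anti-dumping (Caledon, 19-2): +8%; total 20% + 8% = 28%. → 28%.
Line C: PET → 19-1; moulded articles → 19-1-1; for construction → 19-1-1-1. Scheduled 38%. Belmark agreement on 19-2-2-2: 19-1-1-1 not covered. → 38%.
Line D: polyethylene → 19-2; tubing → 19-2-3; for construction → 19-2-3-2. Scheduled 4%. Maristan agreement on 19-1: 19-2-3-2 not covered. → 4%.
Sum: 26% + 28% + 38% + 4% = 96%.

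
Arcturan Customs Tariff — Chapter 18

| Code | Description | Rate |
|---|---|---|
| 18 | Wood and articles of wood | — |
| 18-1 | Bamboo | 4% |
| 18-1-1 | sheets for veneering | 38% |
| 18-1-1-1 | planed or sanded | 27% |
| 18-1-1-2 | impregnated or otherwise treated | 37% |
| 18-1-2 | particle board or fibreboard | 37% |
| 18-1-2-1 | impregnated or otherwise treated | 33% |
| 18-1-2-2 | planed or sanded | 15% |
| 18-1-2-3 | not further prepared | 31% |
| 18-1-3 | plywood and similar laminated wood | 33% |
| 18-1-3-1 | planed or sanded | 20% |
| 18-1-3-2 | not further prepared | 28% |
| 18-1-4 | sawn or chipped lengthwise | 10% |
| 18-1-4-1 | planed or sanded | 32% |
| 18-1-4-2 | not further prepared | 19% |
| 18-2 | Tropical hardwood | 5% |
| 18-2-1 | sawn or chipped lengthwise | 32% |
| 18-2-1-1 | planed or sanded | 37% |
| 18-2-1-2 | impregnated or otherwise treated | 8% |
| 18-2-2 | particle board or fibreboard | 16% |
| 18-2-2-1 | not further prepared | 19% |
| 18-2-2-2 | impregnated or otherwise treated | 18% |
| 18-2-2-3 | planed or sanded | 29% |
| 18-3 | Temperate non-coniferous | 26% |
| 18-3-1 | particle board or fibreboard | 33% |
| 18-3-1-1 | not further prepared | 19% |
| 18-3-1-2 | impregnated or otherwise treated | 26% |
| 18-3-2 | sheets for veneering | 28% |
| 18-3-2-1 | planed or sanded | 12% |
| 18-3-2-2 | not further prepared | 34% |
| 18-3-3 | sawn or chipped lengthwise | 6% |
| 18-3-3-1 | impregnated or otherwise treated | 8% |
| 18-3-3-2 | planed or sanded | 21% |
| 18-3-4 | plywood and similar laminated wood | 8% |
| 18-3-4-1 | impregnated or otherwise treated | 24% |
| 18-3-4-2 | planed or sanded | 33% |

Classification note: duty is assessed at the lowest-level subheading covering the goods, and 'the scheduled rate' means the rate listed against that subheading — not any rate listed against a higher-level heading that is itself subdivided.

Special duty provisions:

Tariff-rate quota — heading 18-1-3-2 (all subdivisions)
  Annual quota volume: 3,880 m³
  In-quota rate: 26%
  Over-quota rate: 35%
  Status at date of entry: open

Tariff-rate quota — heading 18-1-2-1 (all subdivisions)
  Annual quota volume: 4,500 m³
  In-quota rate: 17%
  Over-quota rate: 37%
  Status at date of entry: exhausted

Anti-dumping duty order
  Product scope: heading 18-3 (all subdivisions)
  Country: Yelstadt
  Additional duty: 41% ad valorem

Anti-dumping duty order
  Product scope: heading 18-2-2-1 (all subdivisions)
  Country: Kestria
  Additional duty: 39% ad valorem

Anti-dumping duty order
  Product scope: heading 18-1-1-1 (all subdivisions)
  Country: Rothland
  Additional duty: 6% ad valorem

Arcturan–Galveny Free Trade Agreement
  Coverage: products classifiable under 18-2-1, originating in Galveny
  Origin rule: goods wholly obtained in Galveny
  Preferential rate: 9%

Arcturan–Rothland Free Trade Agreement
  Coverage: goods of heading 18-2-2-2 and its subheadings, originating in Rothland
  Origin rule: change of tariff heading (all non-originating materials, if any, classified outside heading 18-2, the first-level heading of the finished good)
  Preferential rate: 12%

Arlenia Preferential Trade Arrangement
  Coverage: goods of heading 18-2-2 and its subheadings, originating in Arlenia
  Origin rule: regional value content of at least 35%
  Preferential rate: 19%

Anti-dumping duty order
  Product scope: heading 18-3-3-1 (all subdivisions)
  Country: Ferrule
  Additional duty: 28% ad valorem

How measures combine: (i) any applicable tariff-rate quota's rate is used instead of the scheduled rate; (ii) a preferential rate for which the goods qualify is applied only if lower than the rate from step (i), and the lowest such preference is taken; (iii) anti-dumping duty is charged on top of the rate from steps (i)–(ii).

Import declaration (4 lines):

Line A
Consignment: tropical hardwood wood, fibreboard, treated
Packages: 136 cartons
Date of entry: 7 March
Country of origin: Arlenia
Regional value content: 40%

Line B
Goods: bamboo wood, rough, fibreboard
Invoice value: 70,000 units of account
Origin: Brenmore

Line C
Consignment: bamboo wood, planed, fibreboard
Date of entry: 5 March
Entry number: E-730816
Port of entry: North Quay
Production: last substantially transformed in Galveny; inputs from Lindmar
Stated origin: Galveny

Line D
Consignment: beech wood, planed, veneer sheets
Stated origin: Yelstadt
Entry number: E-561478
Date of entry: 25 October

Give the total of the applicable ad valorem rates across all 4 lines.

117%

Line A: tropical hardwood → 18-2; fibreboard → 18-2-2; treated → 18-2-2-2. Scheduled 18%. Arlenia agreement on 18-2-2: RVC ≥ 35% → 19% available; preference 19% not lower than 18% → no reduction. → 18%.
Line B: bamboo → 18-1; fibreboard → 18-1-2; rough → 18-1-2-3. Scheduled 31%. No special measure applies. → 31%.
Line C: bamboo → 18-1; fibreboard → 18-1-2; planed → 18-1-2-2. Scheduled 15%. Galveny agreement on 18-2-1: 18-1-2-2 not covered. → 15%.
Line D: beech → 18-3; veneer sheets → 18-3-2; planed → 18-3-2-1. Scheduled 12%. anti-dumping (Yelstadt, 18-3): +41%; total 12% + 41% = 53%. → 53%.
Sum: 18% + 31% + 15% + 53% = 117%.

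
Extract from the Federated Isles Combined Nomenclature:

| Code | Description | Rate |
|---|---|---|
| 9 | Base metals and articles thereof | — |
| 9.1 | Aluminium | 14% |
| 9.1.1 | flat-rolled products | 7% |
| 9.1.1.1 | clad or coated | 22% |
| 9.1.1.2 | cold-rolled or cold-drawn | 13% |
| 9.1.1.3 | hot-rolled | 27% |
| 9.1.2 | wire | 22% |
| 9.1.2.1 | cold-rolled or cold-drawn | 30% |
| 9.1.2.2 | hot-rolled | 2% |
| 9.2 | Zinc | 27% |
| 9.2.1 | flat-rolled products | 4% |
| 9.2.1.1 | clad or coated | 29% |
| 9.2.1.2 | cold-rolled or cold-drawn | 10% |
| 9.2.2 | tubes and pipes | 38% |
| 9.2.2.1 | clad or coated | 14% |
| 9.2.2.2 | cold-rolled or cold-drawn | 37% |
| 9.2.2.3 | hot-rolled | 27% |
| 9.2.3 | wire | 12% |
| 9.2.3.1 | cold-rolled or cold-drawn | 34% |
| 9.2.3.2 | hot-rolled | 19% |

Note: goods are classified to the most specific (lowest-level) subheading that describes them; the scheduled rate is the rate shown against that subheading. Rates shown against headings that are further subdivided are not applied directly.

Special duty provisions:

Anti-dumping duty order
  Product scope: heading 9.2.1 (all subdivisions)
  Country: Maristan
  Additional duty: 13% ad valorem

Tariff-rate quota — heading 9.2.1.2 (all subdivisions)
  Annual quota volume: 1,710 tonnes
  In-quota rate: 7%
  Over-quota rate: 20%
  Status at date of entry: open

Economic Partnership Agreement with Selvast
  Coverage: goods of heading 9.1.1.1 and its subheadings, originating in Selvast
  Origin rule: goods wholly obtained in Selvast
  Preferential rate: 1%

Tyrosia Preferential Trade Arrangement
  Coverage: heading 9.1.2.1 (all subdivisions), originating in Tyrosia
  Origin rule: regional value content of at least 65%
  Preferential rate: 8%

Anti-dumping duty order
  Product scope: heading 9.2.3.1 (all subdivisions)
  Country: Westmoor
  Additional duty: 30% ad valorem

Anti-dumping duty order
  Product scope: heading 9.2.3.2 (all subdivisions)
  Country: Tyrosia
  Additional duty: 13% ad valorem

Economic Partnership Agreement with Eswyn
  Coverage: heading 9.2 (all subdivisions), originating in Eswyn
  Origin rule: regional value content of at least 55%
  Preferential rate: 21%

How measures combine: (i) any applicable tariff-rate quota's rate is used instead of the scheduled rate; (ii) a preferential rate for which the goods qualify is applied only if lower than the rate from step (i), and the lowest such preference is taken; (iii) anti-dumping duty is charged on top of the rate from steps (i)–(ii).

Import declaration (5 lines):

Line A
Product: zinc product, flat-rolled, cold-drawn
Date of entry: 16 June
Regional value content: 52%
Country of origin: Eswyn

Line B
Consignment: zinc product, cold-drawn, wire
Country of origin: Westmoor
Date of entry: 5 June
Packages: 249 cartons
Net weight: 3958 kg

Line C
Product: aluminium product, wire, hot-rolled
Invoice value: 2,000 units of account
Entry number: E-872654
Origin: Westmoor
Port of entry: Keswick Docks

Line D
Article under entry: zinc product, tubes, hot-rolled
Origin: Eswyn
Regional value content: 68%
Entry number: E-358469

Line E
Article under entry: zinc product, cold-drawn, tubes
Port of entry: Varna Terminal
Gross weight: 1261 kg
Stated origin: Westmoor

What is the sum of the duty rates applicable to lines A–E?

131%

Line A: zinc → 9.2; flat-rolled → 9.2.1; cold-drawn → 9.2.1.2. Scheduled 10%. quota on 9.2.1.2 open → in-quota 7%; Eswyn agreement on 9.2: RVC < 55%. → 7%.
Line B: zinc → 9.2; wire → 9.2.3; cold-drawn → 9.2.3.1. Scheduled 34%. anti-dumping (Westmoor, 9.2.3.1): +30%; total 34% + 30% = 64%. → 64%.
Line C: aluminium → 9.1; wire → 9.1.2; hot-rolled → 9.1.2.2. Scheduled 2%. No special measure applies. → 2%.
Line D: zinc → 9.2; tubes → 9.2.2; hot-rolled → 9.2.2.3. Scheduled 27%. Eswyn agreement on 9.2: RVC ≥ 55% → 21% available; preferential 21%. → 21%.
Line E: zinc → 9.2; tubes → 9.2.2; cold-drawn → 9.2.2.2. Scheduled 37%. No special measure applies. → 37%.
Sum: 7% + 64% + 2% + 21% + 37% = 131%.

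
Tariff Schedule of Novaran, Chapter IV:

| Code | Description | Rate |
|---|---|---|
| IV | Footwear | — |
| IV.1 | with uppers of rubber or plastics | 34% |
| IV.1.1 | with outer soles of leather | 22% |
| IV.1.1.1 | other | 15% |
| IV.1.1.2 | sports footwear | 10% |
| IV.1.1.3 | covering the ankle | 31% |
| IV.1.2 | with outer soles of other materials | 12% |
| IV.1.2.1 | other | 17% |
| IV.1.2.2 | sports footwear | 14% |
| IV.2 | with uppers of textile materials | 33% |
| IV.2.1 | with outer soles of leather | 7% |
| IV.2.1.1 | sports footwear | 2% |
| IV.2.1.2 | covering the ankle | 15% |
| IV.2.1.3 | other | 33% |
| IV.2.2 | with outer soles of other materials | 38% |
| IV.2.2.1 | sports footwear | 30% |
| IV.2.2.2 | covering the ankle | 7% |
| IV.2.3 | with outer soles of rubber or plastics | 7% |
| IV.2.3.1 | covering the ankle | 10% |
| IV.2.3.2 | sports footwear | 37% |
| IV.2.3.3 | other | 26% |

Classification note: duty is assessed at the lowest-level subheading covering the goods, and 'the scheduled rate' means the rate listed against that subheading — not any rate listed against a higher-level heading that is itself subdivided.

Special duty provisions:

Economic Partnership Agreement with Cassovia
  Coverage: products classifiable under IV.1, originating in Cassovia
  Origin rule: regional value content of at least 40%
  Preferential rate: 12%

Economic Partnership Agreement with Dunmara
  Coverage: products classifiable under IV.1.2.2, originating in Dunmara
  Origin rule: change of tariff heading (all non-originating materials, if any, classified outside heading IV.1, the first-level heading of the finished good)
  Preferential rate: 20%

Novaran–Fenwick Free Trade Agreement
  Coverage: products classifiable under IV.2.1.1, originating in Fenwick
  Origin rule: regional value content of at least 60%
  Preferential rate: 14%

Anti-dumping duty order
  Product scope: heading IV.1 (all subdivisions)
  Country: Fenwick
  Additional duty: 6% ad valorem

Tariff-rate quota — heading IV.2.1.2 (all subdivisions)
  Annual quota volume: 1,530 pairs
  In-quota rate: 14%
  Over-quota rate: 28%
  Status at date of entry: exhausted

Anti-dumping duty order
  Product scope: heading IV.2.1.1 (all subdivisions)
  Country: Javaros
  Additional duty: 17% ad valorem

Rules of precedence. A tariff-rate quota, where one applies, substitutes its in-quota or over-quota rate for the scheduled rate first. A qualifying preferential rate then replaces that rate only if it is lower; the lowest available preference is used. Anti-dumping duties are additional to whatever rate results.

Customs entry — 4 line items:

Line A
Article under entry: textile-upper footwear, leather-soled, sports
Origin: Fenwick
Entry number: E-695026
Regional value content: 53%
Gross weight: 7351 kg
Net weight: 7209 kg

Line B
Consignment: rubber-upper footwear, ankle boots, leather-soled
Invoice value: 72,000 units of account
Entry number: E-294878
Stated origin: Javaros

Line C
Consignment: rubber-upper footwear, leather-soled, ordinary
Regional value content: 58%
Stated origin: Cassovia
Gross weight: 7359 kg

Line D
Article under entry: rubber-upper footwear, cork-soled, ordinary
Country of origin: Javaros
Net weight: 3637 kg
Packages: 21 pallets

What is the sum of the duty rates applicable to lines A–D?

62%

Line A: textile-upper → IV.2; leather-soled → IV.2.1; sports → IV.2.1.1. Scheduled 2%. Fenwick agreement on IV.2.1.1: RVC < 60%. → 2%.
Line B: rubber-upper → IV.1; leather-soled → IV.1.1; ankle boots → IV.1.1.3. Scheduled 31%. No special measure applies. → 31%.
Line C: rubber-upper → IV.1; leather-soled → IV.1.1; ordinary → IV.1.1.1. Scheduled 15%. Cassovia agreement on IV.1: RVC ≥ 40% → 12% available; preferential 12%. → 12%.
Line D: rubber-upper → IV.1; cork-soled → IV.1.2; ordinary → IV.1.2.1. Scheduled 17%. No special measure applies. → 17%.
Sum: 2% + 31% + 12% + 17% = 62%.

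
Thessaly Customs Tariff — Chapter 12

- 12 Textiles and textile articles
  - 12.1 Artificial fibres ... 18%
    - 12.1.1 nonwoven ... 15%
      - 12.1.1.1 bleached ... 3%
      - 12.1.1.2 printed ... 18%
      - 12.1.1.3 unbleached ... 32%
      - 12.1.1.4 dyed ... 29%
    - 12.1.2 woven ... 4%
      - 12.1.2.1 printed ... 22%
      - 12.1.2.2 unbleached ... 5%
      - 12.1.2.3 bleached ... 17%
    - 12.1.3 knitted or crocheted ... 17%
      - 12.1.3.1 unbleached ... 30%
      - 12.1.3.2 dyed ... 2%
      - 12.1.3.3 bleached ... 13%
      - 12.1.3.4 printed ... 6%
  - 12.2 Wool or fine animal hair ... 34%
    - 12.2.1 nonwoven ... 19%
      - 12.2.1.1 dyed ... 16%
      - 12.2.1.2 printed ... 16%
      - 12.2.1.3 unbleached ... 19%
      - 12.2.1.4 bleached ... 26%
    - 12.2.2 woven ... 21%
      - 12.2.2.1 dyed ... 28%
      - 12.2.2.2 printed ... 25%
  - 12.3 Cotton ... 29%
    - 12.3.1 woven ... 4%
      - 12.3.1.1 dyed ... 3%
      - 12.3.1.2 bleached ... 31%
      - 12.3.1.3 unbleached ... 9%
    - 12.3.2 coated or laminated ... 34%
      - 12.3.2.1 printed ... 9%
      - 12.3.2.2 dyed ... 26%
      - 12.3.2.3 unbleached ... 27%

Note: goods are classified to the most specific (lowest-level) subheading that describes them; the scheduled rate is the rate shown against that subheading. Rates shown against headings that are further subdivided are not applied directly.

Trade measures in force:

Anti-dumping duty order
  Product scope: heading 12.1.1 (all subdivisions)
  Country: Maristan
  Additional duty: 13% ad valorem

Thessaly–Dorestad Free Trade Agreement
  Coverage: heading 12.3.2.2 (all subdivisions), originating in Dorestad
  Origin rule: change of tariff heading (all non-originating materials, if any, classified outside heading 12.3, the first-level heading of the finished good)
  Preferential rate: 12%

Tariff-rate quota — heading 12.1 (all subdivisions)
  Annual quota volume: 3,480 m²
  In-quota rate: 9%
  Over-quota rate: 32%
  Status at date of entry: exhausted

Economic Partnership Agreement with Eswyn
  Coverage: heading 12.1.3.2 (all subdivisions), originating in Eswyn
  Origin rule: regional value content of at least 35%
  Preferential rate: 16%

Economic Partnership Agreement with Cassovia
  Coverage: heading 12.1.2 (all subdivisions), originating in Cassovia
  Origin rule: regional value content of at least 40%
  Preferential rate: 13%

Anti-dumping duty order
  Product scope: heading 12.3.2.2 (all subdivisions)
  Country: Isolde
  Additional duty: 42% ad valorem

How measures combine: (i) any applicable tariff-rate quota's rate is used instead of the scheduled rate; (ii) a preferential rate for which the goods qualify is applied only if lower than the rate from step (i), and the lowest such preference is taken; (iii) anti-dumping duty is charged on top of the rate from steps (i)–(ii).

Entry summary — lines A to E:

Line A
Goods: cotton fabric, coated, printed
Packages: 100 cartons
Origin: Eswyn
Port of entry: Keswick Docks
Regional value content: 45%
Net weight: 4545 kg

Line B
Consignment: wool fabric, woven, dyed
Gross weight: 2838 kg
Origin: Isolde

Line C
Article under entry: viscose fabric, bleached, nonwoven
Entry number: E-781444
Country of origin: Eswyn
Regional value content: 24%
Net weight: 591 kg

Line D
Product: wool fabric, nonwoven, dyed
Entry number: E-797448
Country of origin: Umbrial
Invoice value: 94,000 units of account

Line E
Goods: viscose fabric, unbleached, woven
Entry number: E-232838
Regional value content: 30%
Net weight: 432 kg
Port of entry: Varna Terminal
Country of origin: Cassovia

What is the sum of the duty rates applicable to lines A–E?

Line A: cotton → 12.3; coated → 12.3.2; printed → 12.3.2.1. Scheduled 9%. Eswyn agreement on 12.1.3.2: 12.3.2.1 not covered. → 9%.
Line B: wool → 12.2; woven → 12.2.2; dyed → 12.2.2.1. Scheduled 28%. No special measure applies. → 28%.
Line C: viscose → 12.1; nonwoven → 12.1.1; bleached → 12.1.1.1. Scheduled 3%. quota on 12.1 exhausted → over-quota 32%; Eswyn agreement on 12.1.3.2: 12.1.1.1 not covered. → 32%.
Line D: wool → 12.2; nonwoven → 12.2.1; dyed → 12.2.1.1. Scheduled 16%. No special measure applies. → 16%.
Line E: viscose → 12.1; woven → 12.1.2; unbleached → 12.1.2.2. Scheduled 5%. quota on 12.1 exhausted → over-quota 32%; Cassovia agreement on 12.1.2: RVC < 40%. → 32%.
Sum: 9% + 28% + 32% + 16% + 32% = 117%.

117%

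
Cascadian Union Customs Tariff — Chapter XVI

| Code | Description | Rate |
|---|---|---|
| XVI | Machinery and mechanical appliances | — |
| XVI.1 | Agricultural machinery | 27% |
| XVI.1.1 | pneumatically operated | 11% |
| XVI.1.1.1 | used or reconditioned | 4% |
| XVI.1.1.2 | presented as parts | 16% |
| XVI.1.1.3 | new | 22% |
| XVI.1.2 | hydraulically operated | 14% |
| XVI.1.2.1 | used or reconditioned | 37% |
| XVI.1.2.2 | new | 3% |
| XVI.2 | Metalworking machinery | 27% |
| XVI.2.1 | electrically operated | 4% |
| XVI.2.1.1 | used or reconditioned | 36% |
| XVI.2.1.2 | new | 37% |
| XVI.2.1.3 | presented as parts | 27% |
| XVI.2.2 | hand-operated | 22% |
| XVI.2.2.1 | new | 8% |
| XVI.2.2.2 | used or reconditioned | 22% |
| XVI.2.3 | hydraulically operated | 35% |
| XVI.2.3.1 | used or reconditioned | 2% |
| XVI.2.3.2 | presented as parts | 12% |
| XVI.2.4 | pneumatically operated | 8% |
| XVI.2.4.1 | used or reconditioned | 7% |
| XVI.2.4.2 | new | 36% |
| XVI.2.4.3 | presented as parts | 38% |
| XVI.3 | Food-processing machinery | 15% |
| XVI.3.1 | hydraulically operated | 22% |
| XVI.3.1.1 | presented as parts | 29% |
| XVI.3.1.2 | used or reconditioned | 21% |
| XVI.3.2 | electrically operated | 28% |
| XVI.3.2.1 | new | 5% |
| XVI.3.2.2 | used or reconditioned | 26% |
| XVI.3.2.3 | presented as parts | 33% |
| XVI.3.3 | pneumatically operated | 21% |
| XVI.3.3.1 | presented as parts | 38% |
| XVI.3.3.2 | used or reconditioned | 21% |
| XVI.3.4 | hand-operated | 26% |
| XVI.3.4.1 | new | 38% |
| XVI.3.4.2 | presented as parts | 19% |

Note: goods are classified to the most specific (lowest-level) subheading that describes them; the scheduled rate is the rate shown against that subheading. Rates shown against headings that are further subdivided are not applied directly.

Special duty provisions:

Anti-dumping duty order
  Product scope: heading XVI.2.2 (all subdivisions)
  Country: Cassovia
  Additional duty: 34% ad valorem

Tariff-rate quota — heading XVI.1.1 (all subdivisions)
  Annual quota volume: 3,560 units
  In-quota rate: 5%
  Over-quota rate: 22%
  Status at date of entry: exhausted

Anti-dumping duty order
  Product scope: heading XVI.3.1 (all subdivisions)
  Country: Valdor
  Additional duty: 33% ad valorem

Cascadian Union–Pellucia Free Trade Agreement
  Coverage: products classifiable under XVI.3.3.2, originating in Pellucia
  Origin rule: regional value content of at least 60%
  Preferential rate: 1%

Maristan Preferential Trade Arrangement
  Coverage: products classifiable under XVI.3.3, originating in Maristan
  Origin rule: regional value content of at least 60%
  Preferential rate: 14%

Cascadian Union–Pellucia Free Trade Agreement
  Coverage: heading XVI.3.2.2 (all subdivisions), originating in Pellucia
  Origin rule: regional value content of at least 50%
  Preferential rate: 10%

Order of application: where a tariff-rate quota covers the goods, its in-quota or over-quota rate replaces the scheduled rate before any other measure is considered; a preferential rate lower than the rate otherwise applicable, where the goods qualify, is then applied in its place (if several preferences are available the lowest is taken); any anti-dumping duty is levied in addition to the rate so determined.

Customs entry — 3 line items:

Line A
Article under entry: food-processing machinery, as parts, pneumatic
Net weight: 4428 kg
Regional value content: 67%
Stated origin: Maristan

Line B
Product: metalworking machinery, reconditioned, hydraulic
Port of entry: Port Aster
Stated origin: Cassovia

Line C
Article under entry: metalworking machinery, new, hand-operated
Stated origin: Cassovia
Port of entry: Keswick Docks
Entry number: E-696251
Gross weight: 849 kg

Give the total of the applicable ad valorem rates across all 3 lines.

Line A: food-processing → XVI.3; pneumatic → XVI.3.3; as parts → XVI.3.3.1. Scheduled 38%. Maristan agreement on XVI.3.3: RVC ≥ 60% → 14% available; preferential 14%. → 14%.
Line B: metalworking → XVI.2; hydraulic → XVI.2.3; reconditioned → XVI.2.3.1. Scheduled 2%. No special measure applies. → 2%.
Line C: metalworking → XVI.2; hand-operated → XVI.2.2; new → XVI.2.2.1. Scheduled 8%. anti-dumping (Cassovia, XVI.2.2): +34%; total 8% + 34% = 42%. → 42%.
Sum: 14% + 2% + 42% = 58%.

58%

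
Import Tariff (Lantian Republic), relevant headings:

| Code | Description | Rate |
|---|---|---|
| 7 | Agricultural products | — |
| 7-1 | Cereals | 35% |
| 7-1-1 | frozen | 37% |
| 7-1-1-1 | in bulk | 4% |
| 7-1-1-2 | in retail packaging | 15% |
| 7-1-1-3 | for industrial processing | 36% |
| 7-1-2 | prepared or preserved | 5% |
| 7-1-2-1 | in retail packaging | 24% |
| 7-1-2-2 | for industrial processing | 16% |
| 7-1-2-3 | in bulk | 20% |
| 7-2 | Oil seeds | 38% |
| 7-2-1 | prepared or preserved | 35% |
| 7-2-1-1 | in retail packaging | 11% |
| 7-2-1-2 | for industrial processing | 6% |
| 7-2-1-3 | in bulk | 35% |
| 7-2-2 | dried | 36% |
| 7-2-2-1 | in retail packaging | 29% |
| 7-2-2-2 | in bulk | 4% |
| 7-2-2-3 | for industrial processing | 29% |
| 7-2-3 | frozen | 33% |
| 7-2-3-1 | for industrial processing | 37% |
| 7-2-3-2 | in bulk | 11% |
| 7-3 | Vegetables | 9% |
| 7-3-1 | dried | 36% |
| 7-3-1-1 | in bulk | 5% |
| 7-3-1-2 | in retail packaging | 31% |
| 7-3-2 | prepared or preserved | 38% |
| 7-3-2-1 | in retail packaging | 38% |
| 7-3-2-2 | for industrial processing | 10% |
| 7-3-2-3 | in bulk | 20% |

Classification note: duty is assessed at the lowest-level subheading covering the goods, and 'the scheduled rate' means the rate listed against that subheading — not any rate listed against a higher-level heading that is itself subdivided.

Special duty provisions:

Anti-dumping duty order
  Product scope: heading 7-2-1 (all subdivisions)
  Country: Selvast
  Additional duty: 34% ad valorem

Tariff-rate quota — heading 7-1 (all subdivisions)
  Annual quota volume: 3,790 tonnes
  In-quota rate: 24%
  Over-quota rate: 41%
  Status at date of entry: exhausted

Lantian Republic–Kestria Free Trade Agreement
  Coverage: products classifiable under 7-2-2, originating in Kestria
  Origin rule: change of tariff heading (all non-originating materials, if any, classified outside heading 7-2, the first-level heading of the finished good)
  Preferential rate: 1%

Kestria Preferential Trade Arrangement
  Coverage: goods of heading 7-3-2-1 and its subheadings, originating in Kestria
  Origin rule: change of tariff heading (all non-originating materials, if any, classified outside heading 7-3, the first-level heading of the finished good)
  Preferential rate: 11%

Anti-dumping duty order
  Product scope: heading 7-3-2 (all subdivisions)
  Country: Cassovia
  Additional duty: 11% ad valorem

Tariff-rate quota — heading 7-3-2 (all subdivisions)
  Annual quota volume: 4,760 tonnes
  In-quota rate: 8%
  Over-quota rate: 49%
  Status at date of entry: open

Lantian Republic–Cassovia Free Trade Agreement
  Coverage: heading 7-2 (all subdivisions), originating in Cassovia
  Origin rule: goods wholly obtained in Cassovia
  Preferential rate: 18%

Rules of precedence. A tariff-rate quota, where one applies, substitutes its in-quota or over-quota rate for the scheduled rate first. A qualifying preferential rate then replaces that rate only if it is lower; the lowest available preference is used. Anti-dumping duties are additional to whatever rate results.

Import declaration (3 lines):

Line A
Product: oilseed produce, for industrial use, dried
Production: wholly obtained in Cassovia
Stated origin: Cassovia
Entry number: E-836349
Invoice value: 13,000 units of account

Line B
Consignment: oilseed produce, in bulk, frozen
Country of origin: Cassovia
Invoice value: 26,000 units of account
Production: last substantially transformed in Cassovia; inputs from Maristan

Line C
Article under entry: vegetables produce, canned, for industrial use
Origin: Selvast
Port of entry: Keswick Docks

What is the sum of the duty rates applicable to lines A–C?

37%

Line A: oilseed → 7-2; dried → 7-2-2; for industrial use → 7-2-2-3. Scheduled 29%. Cassovia agreement on 7-2: wholly obtained → 18% available; preferential 18%. → 18%.
Line B: oilseed → 7-2; frozen → 7-2-3; in bulk → 7-2-3-2. Scheduled 11%. Cassovia agreement on 7-2: not wholly obtained. → 11%.
Line C: vegetables → 7-3; canned → 7-3-2; for industrial use → 7-3-2-2. Scheduled 10%. quota on 7-3-2 open → in-quota 8%. → 8%.
Sum: 18% + 11% + 8% = 37%.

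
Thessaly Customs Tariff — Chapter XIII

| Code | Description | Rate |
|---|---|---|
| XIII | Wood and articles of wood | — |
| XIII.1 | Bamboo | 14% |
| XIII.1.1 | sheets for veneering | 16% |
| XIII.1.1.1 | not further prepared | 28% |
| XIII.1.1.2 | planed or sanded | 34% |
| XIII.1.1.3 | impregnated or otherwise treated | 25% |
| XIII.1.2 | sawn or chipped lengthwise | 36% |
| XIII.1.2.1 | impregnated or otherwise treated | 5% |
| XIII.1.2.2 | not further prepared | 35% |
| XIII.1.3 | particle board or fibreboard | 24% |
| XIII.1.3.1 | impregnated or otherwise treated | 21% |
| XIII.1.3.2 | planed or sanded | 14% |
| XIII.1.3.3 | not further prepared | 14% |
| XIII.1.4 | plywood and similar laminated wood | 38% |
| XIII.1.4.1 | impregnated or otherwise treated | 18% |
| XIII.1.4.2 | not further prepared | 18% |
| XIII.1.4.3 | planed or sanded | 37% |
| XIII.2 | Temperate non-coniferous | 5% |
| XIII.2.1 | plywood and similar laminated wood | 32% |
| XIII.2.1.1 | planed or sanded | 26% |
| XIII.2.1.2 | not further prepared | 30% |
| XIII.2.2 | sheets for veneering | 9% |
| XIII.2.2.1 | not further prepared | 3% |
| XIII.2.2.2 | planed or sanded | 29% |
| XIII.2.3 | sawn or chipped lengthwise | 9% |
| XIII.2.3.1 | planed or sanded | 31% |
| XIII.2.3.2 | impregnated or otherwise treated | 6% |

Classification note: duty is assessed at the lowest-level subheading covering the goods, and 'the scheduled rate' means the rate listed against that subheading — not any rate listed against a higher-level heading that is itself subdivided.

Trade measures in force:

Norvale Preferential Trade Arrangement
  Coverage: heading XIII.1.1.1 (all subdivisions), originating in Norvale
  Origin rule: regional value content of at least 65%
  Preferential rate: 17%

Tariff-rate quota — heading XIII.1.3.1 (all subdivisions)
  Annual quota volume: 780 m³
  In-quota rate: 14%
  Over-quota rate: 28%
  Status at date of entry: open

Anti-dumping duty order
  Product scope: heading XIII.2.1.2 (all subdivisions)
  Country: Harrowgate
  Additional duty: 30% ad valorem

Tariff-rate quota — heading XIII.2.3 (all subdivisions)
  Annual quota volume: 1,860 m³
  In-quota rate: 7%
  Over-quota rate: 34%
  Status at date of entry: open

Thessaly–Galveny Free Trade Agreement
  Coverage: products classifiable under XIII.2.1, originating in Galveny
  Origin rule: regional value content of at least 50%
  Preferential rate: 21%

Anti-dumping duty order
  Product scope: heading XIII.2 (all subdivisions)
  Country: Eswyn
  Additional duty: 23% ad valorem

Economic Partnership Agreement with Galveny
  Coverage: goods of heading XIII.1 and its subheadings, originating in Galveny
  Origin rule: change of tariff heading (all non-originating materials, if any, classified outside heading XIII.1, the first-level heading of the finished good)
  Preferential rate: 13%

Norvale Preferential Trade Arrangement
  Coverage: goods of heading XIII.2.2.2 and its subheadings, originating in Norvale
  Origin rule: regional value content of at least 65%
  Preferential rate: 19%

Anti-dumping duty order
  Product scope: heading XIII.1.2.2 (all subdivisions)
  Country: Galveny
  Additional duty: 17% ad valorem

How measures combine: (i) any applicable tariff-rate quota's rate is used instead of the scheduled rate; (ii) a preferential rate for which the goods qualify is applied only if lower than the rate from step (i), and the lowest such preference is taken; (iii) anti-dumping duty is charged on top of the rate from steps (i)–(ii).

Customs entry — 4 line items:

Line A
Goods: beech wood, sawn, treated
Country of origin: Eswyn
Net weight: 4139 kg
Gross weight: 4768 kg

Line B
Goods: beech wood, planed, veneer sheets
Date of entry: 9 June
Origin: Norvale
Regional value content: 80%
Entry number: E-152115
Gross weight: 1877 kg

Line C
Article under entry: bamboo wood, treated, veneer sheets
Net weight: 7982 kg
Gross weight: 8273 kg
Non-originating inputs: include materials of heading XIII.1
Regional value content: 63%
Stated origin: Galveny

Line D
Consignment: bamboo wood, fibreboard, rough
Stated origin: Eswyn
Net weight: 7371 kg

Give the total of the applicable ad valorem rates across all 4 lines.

88%

Line A: beech → XIII.2; sawn → XIII.2.3; treated → XIII.2.3.2. Scheduled 6%. quota on XIII.2.3 open → in-quota 7%; anti-dumping (Eswyn, XIII.2): +23%; total 7% + 23% = 30%. → 30%.
Line B: beech → XIII.2; veneer sheets → XIII.2.2; planed → XIII.2.2.2. Scheduled 29%. Norvale agreement on XIII.1.1.1: XIII.2.2.2 not covered; Norvale agreement on XIII.2.2.2: RVC ≥ 65% → 19% available; preferential 19%. → 19%.
Line C: bamboo → XIII.1; veneer sheets → XIII.1.1; treated → XIII.1.1.3. Scheduled 25%. Galveny agreement on XIII.2.1: XIII.1.1.3 not covered; Galveny agreement on XIII.1: CTH not met. → 25%.
Line D: bamboo → XIII.1; fibreboard → XIII.1.3; rough → XIII.1.3.3. Scheduled 14%. No special measure applies. → 14%.
Sum: 30% + 19% + 25% + 14% = 88%.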